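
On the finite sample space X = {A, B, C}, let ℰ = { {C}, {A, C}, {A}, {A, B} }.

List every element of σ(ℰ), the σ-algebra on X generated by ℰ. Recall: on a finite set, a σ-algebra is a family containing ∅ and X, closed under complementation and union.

Start: ℰ ∪ {∅, X} = { ∅, {A}, {C}, {A, B}, {A, C}, X }.
Step 1. New:
  {B}  = ᶜ of {A, C}
  {B, C}  = ᶜ of {A}
Step 2: no new sets; the family is a σ-algebra.

|σ(ℰ)| = 8.  σ(ℰ) = { ∅, {A}, {B}, {C}, {A, B}, {A, C}, {B, C}, X }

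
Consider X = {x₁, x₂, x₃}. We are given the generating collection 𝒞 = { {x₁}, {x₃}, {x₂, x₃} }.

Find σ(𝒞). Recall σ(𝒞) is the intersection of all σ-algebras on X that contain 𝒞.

σ(𝒞) = { {}, {x₁}, {x₂}, {x₃}, {x₁, x₂}, {x₁, x₃}, {x₂, x₃}, X }

Working:
Start: 𝒞 ∪ {∅, X} = { {}, {x₁}, {x₃}, {x₂, x₃}, X }.
Pass 1. New:
  {x₁, x₂}  = ᶜ of {x₃}
  {x₁, x₃}  = {x₃} ∪ {x₁}
  [7 total]
Pass 2 (1 new):
  {x₂}  = ᶜ of {x₁, x₃}
  [8 total]
Pass 3: already closed under ᶜ and ∪.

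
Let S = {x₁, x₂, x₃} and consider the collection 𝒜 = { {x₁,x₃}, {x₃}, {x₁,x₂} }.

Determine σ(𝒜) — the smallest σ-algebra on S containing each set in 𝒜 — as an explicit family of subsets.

Begin from { {}, {x₃}, {x₁,x₂}, {x₁,x₃}, S } (that is, 𝒜 plus ∅ and S).
Round 1: +1 →
  {x₂}  = {x₁,x₃}ᶜ
  [6 total]
Round 2. New:
  {x₂,x₃}  = {x₃} ∪ {x₂}
  [7 total]
Round 3. New:
  {x₁}  = {x₂,x₃}ᶜ
  [8 total]
Round 4: already closed under ᶜ and ∪.

σ(𝒜) = { {}, {x₁}, {x₂}, {x₃}, {x₁,x₂}, {x₁,x₃}, {x₂,x₃}, S }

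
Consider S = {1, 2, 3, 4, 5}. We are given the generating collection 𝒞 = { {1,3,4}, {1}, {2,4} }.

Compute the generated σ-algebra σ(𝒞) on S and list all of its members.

Start: 𝒞 ∪ {∅, S} = { {}, {1}, {2,4}, {1,3,4}, S }.
Step 1 (5 new):
  {2,5}  = {1,3,4}ᶜ
  {1,2,4}  = {2,4} ∪ {1}
  {1,3,5}  = {2,4}ᶜ
  {1,2,3,4}  = {1,3,4} ∪ {2,4}
  {2,3,4,5}  = {1}ᶜ
  (now 10)
Step 2: 7 new —
  {5}  = {1,2,3,4}ᶜ
  {3,5}  = {1,2,4}ᶜ
  {1,2,5}  = {2,5} ∪ {1}
  {2,4,5}  = {2,5} ∪ {2,4}
  {1,2,3,5}  = {2,5} ∪ {1,3,5}
  {1,2,4,5}  = {2,5} ∪ {1,2,4}
  {1,3,4,5}  = {1,3,5} ∪ {1,3,4}
  (now 17)
Step 3: 7 new —
  {2}  = {1,3,4,5}ᶜ
  {3}  = {1,2,4,5}ᶜ
  {4}  = {1,2,3,5}ᶜ
  {1,3}  = {2,4,5}ᶜ
  {1,5}  = {5} ∪ {1}
  {3,4}  = {1,2,5}ᶜ
  {2,3,5}  = {2,5} ∪ {3,5}
  (now 24)
Step 4: +8 →
  {1,2}  = {2} ∪ {1}
  {1,4}  = {2,3,5}ᶜ
  {2,3}  = {2} ∪ {3}
  {4,5}  = {5} ∪ {4}
  {1,2,3}  = {2} ∪ {1,3}
  {1,4,5}  = {1,5} ∪ {4}
  {2,3,4}  = {1,5}ᶜ
  {3,4,5}  = {3,4} ∪ {5}
  (now 32)
Step 5: already closed under ᶜ and ∪.

Hence σ(𝒞) has 32 members: { {}, {1}, {2}, {3}, {4}, {5}, {1,2}, {1,3}, {1,4}, {1,5}, {2,3}, {2,4}, {2,5}, {3,4}, {3,5}, {4,5}, {1,2,3}, {1,2,4}, {1,2,5}, {1,3,4}, {1,3,5}, {1,4,5}, {2,3,4}, {2,3,5}, {2,4,5}, {3,4,5}, {1,2,3,4}, {1,2,3,5}, {1,2,4,5}, {1,3,4,5}, {2,3,4,5}, S }.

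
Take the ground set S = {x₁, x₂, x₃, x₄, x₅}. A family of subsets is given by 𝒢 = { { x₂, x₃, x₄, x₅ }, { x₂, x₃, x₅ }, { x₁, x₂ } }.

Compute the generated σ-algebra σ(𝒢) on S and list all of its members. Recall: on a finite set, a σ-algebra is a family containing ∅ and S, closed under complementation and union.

σ(𝒢) (16 sets): { {  }, { x₁ }, { x₂ }, { x₄ }, { x₁, x₂ }, { x₁, x₄ }, { x₂, x₄ }, { x₃, x₅ }, { x₁, x₂, x₄ }, { x₁, x₃, x₅ }, { x₂, x₃, x₅ }, { x₃, x₄, x₅ }, { x₁, x₂, x₃, x₅ }, { x₁, x₃, x₄, x₅ }, { x₂, x₃, x₄, x₅ }, S }

Trace:
Begin from { {  }, { x₁, x₂ }, { x₂, x₃, x₅ }, { x₂, x₃, x₄, x₅ }, S } (that is, 𝒢 plus ∅ and S).
Step 1: 4 new —
  { x₁ }  = ᶜ of { x₂, x₃, x₄, x₅ }
  { x₁, x₄ }  = ᶜ of { x₂, x₃, x₅ }
  { x₃, x₄, x₅ }  = ᶜ of { x₁, x₂ }
  { x₁, x₂, x₃, x₅ }  = { x₂, x₃, x₅ } ∪ { x₁, x₂ }
  — 9 sets.
Step 2: 3 new —
  { x₄ }  = ᶜ of { x₁, x₂, x₃, x₅ }
  { x₁, x₂, x₄ }  = { x₁, x₂ } ∪ { x₁, x₄ }
  { x₁, x₃, x₄, x₅ }  = { x₃, x₄, x₅ } ∪ { x₁, x₄ }
  — 12 sets.
Step 3: 2 new —
  { x₂ }  = ᶜ of { x₁, x₃, x₄, x₅ }
  { x₃, x₅ }  = ᶜ of { x₁, x₂, x₄ }
  — 14 sets.
Step 4 adds 2:
  { x₂, x₄ }  = { x₄ } ∪ { x₂ }
  { x₁, x₃, x₅ }  = { x₃, x₅ } ∪ { x₁ }
  — 16 sets.
Step 5: stable.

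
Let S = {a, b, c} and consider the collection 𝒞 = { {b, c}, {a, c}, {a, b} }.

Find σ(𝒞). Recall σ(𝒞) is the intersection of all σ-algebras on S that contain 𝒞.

Start: 𝒞 ∪ {∅, S} = { {}, {a, b}, {a, c}, {b, c}, S }.
Round 1 (3 new):
  {a}  = complement {b, c}
  {b}  = complement {a, c}
  {c}  = complement {a, b}
Round 2: already closed under ᶜ and ∪.

Hence σ(𝒞) has 8 members: { {}, {a}, {b}, {c}, {a, b}, {a, c}, {b, c}, S }.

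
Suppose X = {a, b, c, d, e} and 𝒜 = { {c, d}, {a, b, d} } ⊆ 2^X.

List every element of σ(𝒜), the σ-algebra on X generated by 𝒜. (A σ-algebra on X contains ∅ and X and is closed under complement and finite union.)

|σ(𝒜)| = 16.  σ(𝒜) = { {}, {c}, {d}, {e}, {a, b}, {c, d}, {c, e}, {d, e}, {a, b, c}, {a, b, d}, {a, b, e}, {c, d, e}, {a, b, c, d}, {a, b, c, e}, {a, b, d, e}, X }

Trace:
Seed the family with 𝒜 together with ∅ and X: { {}, {c, d}, {a, b, d}, X }.
Pass 1 adds 3:
  {c, e}  = complement {a, b, d}
  {a, b, e}  = complement {c, d}
  {a, b, c, d}  = {a, b, d} ∪ {c, d}
  (now 7)
Pass 2: 4 new —
  {e}  = complement {a, b, c, d}
  {c, d, e}  = {c, d} ∪ {c, e}
  {a, b, c, e}  = {a, b, e} ∪ {c, e}
  {a, b, d, e}  = {a, b, e} ∪ {a, b, d}
  (now 11)
Pass 3. New:
  {c}  = complement {a, b, d, e}
  {d}  = complement {a, b, c, e}
  {a, b}  = complement {c, d, e}
  (now 14)
Pass 4. New:
  {d, e}  = {d} ∪ {e}
  {a, b, c}  = {c} ∪ {a, b}
  (now 16)
Pass 5: closed — nothing new.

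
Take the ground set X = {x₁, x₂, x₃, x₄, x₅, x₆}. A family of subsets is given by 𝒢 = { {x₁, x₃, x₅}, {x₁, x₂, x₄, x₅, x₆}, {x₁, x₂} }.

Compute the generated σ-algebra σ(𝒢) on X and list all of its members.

Begin from { {}, {x₁, x₂}, {x₁, x₃, x₅}, {x₁, x₂, x₄, x₅, x₆}, X } (that is, 𝒢 plus ∅ and X).
Iteration 1. New:
  {x₃}  = {x₁, x₂, x₄, x₅, x₆}ᶜ
  {x₂, x₄, x₆}  = {x₁, x₃, x₅}ᶜ
  {x₁, x₂, x₃, x₅}  = {x₁, x₂} ∪ {x₁, x₃, x₅}
  {x₃, x₄, x₅, x₆}  = {x₁, x₂}ᶜ
  (now 9)
Iteration 2 adds 6:
  {x₄, x₆}  = {x₁, x₂, x₃, x₅}ᶜ
  {x₁, x₂, x₃}  = {x₁, x₂} ∪ {x₃}
  {x₁, x₂, x₄, x₆}  = {x₂, x₄, x₆} ∪ {x₁, x₂}
  {x₂, x₃, x₄, x₆}  = {x₂, x₄, x₆} ∪ {x₃}
  {x₁, x₃, x₄, x₅, x₆}  = {x₃, x₄, x₅, x₆} ∪ {x₁, x₃, x₅}
  {x₂, x₃, x₄, x₅, x₆}  = {x₂, x₄, x₆} ∪ {x₃, x₄, x₅, x₆}
  (now 15)
Iteration 3: +7 →
  {x₁}  = {x₂, x₃, x₄, x₅, x₆}ᶜ
  {x₂}  = {x₁, x₃, x₄, x₅, x₆}ᶜ
  {x₁, x₅}  = {x₂, x₃, x₄, x₆}ᶜ
  {x₃, x₅}  = {x₁, x₂, x₄, x₆}ᶜ
  {x₃, x₄, x₆}  = {x₃} ∪ {x₄, x₆}
  {x₄, x₅, x₆}  = {x₁, x₂, x₃}ᶜ
  {x₁, x₂, x₃, x₄, x₆}  = {x₂, x₄, x₆} ∪ {x₁, x₂, x₃}
  (now 22)
Iteration 4. New:
  {x₅}  = {x₁, x₂, x₃, x₄, x₆}ᶜ
  {x₁, x₃}  = {x₃} ∪ {x₁}
  {x₂, x₃}  = {x₂} ∪ {x₃}
  {x₁, x₂, x₅}  = {x₃, x₄, x₆}ᶜ
  {x₁, x₄, x₆}  = {x₄, x₆} ∪ {x₁}
  {x₂, x₃, x₅}  = {x₂} ∪ {x₃, x₅}
  {x₁, x₃, x₄, x₆}  = {x₃, x₄, x₆} ∪ {x₁}
  {x₁, x₄, x₅, x₆}  = {x₁, x₅} ∪ {x₄, x₆}
  {x₂, x₄, x₅, x₆}  = {x₂, x₄, x₆} ∪ {x₄, x₅, x₆}
  (now 31)
Iteration 5: +1 →
  {x₂, x₅}  = {x₁, x₃, x₄, x₆}ᶜ
  (now 32)
Iteration 6: closed — nothing new.

|σ(𝒢)| = 32.  σ(𝒢) = { {}, {x₁}, {x₂}, {x₃}, {x₅}, {x₁, x₂}, {x₁, x₃}, {x₁, x₅}, {x₂, x₃}, {x₂, x₅}, {x₃, x₅}, {x₄, x₆}, {x₁, x₂, x₃}, {x₁, x₂, x₅}, {x₁, x₃, x₅}, {x₁, x₄, x₆}, {x₂, x₃, x₅}, {x₂, x₄, x₆}, {x₃, x₄, x₆}, {x₄, x₅, x₆}, {x₁, x₂, x₃, x₅}, {x₁, x₂, x₄, x₆}, {x₁, x₃, x₄, x₆}, {x₁, x₄, x₅, x₆}, {x₂, x₃, x₄, x₆}, {x₂, x₄, x₅, x₆}, {x₃, x₄, x₅, x₆}, {x₁, x₂, x₃, x₄, x₆}, {x₁, x₂, x₄, x₅, x₆}, {x₁, x₃, x₄, x₅, x₆}, {x₂, x₃, x₄, x₅, x₆}, X }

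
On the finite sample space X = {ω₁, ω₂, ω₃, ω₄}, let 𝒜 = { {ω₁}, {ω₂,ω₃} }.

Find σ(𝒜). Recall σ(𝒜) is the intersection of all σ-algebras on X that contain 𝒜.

σ(𝒜) = { {}, {ω₁}, {ω₄}, {ω₁,ω₄}, {ω₂,ω₃}, {ω₁,ω₂,ω₃}, {ω₂,ω₃,ω₄}, X }

Working:
Take S₀ = 𝒜 ∪ {∅, X} = { {}, {ω₁}, {ω₂,ω₃}, X }.
Step 1. New:
  {ω₁,ω₄}  = ᶜ of {ω₂,ω₃}
  {ω₁,ω₂,ω₃}  = {ω₂,ω₃} ∪ {ω₁}
  {ω₂,ω₃,ω₄}  = ᶜ of {ω₁}
  [7 total]
Step 2: 1 new —
  {ω₄}  = ᶜ of {ω₁,ω₂,ω₃}
  [8 total]
After Step 3 the family is unchanged; done.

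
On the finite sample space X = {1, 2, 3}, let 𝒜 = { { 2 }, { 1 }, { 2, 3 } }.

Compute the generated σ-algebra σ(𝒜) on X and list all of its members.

σ(𝒜) = { {}, { 1 }, { 2 }, { 3 }, { 1, 2 }, { 1, 3 }, { 2, 3 }, X }

Trace:
Begin from { {}, { 1 }, { 2 }, { 2, 3 }, X } (that is, 𝒜 plus ∅ and X).
Round 1 adds 2:
  { 1, 2 }  = { 2 } ∪ { 1 }
  { 1, 3 }  = complement { 2 }
Round 2 adds 1:
  { 3 }  = complement { 1, 2 }
Round 3: closed — nothing new.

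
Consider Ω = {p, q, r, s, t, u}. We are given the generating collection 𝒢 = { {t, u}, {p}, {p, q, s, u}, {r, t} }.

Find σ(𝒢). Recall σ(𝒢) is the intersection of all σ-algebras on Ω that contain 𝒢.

Initial family (6 sets): { {}, {p}, {r, t}, {t, u}, {p, q, s, u}, Ω }.
Iteration 1: 6 new —
  {p, r, t}  = {r, t} ∪ {p}
  {p, t, u}  = {t, u} ∪ {p}
  {r, t, u}  = {t, u} ∪ {r, t}
  {p, q, r, s}  = complement {t, u}
  {p, q, s, t, u}  = {p, q, s, u} ∪ {t, u}
  {q, r, s, t, u}  = complement {p}
  |family| = 12
Iteration 2 adds 7:
  {r}  = complement {p, q, s, t, u}
  {p, q, s}  = complement {r, t, u}
  {q, r, s}  = complement {p, t, u}
  {q, s, u}  = complement {p, r, t}
  {p, r, t, u}  = {t, u} ∪ {p, r, t}
  {p, q, r, s, t}  = {p, r, t} ∪ {p, q, r, s}
  {p, q, r, s, u}  = {p, q, s, u} ∪ {p, q, r, s}
  |family| = 19
Iteration 3: 7 new —
  {t}  = complement {p, q, r, s, u}
  {u}  = complement {p, q, r, s, t}
  {p, r}  = {r} ∪ {p}
  {q, s}  = complement {p, r, t, u}
  {q, r, s, t}  = {r, t} ∪ {q, r, s}
  {q, r, s, u}  = {q, s, u} ∪ {q, r, s}
  {q, s, t, u}  = {q, s, u} ∪ {t, u}
  |family| = 26
Iteration 4. New:
  {p, t}  = complement {q, r, s, u}
  {p, u}  = complement {q, r, s, t}
  {r, u}  = {u} ∪ {r}
  {p, r, u}  = {u} ∪ {p, r}
  {q, s, t}  = {t} ∪ {q, s}
  {p, q, s, t}  = {p, q, s} ∪ {t}
  |family| = 32
Iteration 5: already closed under ᶜ and ∪.

Therefore σ(𝒢) = { {}, {p}, {r}, {t}, {u}, {p, r}, {p, t}, {p, u}, {q, s}, {r, t}, {r, u}, {t, u}, {p, q, s}, {p, r, t}, {p, r, u}, {p, t, u}, {q, r, s}, {q, s, t}, {q, s, u}, {r, t, u}, {p, q, r, s}, {p, q, s, t}, {p, q, s, u}, {p, r, t, u}, {q, r, s, t}, {q, r, s, u}, {q, s, t, u}, {p, q, r, s, t}, {p, q, r, s, u}, {p, q, s, t, u}, {q, r, s, t, u}, Ω } (|σ(𝒢)| = 32).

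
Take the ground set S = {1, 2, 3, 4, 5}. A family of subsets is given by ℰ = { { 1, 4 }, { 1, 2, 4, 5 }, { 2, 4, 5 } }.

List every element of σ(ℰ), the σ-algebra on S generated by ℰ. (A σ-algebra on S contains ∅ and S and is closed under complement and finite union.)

Initial family (5 sets): { {}, { 1, 4 }, { 2, 4, 5 }, { 1, 2, 4, 5 }, S }.
Pass 1: 3 new —
  { 3 }  = S∖{ 1, 2, 4, 5 }
  { 1, 3 }  = S∖{ 2, 4, 5 }
  { 2, 3, 5 }  = S∖{ 1, 4 }
Pass 2: +3 →
  { 1, 3, 4 }  = { 3 } ∪ { 1, 4 }
  { 1, 2, 3, 5 }  = { 1, 3 } ∪ { 2, 3, 5 }
  { 2, 3, 4, 5 }  = { 3 } ∪ { 2, 4, 5 }
Pass 3 (3 new):
  { 1 }  = S∖{ 2, 3, 4, 5 }
  { 4 }  = S∖{ 1, 2, 3, 5 }
  { 2, 5 }  = S∖{ 1, 3, 4 }
Pass 4 adds 2:
  { 3, 4 }  = { 3 } ∪ { 4 }
  { 1, 2, 5 }  = { 2, 5 } ∪ { 1 }
Pass 5 adds nothing — fixpoint reached.

σ(ℰ) = { {}, { 1 }, { 3 }, { 4 }, { 1, 3 }, { 1, 4 }, { 2, 5 }, { 3, 4 }, { 1, 2, 5 }, { 1, 3, 4 }, { 2, 3, 5 }, { 2, 4, 5 }, { 1, 2, 3, 5 }, { 1, 2, 4, 5 }, { 2, 3, 4, 5 }, S }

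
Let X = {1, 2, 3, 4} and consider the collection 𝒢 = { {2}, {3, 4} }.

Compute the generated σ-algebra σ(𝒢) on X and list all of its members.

σ(𝒢) (8 sets): { {}, {1}, {2}, {1, 2}, {3, 4}, {1, 3, 4}, {2, 3, 4}, X }

Working:
Take S₀ = 𝒢 ∪ {∅, X} = { {}, {2}, {3, 4}, X }.
Step 1 adds 3:
  {1, 2}  = {3, 4}ᶜ
  {1, 3, 4}  = {2}ᶜ
  {2, 3, 4}  = {2} ∪ {3, 4}
  [7 total]
Step 2: 1 new —
  {1}  = {2, 3, 4}ᶜ
  [8 total]
Step 3: already closed under ᶜ and ∪.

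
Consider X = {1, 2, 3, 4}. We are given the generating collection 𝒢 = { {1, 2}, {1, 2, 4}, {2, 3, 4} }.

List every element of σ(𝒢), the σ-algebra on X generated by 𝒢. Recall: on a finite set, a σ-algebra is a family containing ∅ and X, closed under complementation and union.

|σ(𝒢)| = 16.  σ(𝒢) = { {}, {1}, {2}, {3}, {4}, {1, 2}, {1, 3}, {1, 4}, {2, 3}, {2, 4}, {3, 4}, {1, 2, 3}, {1, 2, 4}, {1, 3, 4}, {2, 3, 4}, X }

Trace:
Initial family (5 sets): { {}, {1, 2}, {1, 2, 4}, {2, 3, 4}, X }.
Round 1 (3 new):
  {1}  = {2, 3, 4}ᶜ
  {3}  = {1, 2, 4}ᶜ
  {3, 4}  = {1, 2}ᶜ
  |family| = 8
Round 2: 3 new —
  {1, 3}  = {3} ∪ {1}
  {1, 2, 3}  = {3} ∪ {1, 2}
  {1, 3, 4}  = {3, 4} ∪ {1}
  |family| = 11
Round 3. New:
  {2}  = {1, 3, 4}ᶜ
  {4}  = {1, 2, 3}ᶜ
  {2, 4}  = {1, 3}ᶜ
  |family| = 14
Round 4 (2 new):
  {1, 4}  = {4} ∪ {1}
  {2, 3}  = {3} ∪ {2}
  |family| = 16
After Round 5 the family is unchanged; done.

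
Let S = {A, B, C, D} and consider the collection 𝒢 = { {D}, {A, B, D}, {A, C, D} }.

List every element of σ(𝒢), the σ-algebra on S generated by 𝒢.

Take S₀ = 𝒢 ∪ {∅, S} = { ∅, {D}, {A, B, D}, {A, C, D}, S }.
Iteration 1: 3 new —
  {B}  = S∖{A, C, D}
  {C}  = S∖{A, B, D}
  {A, B, C}  = S∖{D}
  |family| = 8
Iteration 2. New:
  {B, C}  = {C} ∪ {B}
  {B, D}  = {D} ∪ {B}
  {C, D}  = {D} ∪ {C}
  |family| = 11
Iteration 3: 4 new —
  {A, B}  = S∖{C, D}
  {A, C}  = S∖{B, D}
  {A, D}  = S∖{B, C}
  {B, C, D}  = {C} ∪ {B, D}
  |family| = 15
Iteration 4: +1 →
  {A}  = S∖{B, C, D}
  |family| = 16
Iteration 5: stable.

|σ(𝒢)| = 16.  σ(𝒢) = { ∅, {A}, {B}, {C}, {D}, {A, B}, {A, C}, {A, D}, {B, C}, {B, D}, {C, D}, {A, B, C}, {A, B, D}, {A, C, D}, {B, C, D}, S }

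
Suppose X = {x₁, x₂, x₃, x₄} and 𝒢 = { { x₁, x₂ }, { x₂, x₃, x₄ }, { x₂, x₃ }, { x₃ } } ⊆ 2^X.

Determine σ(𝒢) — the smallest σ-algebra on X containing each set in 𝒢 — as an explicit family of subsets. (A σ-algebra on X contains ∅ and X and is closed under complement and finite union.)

Answer: σ(𝒢) = { {  }, { x₁ }, { x₂ }, { x₃ }, { x₄ }, { x₁, x₂ }, { x₁, x₃ }, { x₁, x₄ }, { x₂, x₃ }, { x₂, x₄ }, { x₃, x₄ }, { x₁, x₂, x₃ }, { x₁, x₂, x₄ }, { x₁, x₃, x₄ }, { x₂, x₃, x₄ }, X }

Check:
Seed the family with 𝒢 together with ∅ and X: { {  }, { x₃ }, { x₁, x₂ }, { x₂, x₃ }, { x₂, x₃, x₄ }, X }.
Pass 1: +5 →
  { x₁ }  = ᶜ of { x₂, x₃, x₄ }
  { x₁, x₄ }  = ᶜ of { x₂, x₃ }
  { x₃, x₄ }  = ᶜ of { x₁, x₂ }
  { x₁, x₂, x₃ }  = { x₃ } ∪ { x₁, x₂ }
  { x₁, x₂, x₄ }  = ᶜ of { x₃ }
Pass 2 (3 new):
  { x₄ }  = ᶜ of { x₁, x₂, x₃ }
  { x₁, x₃ }  = { x₃ } ∪ { x₁ }
  { x₁, x₃, x₄ }  = { x₃, x₄ } ∪ { x₁, x₄ }
Pass 3: 2 new —
  { x₂ }  = ᶜ of { x₁, x₃, x₄ }
  { x₂, x₄ }  = ᶜ of { x₁, x₃ }
Pass 4: no new sets; the family is a σ-algebra.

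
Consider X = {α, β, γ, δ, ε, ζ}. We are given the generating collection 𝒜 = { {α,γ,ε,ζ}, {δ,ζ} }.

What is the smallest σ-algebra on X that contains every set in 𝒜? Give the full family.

Begin from { ∅, {δ,ζ}, {α,γ,ε,ζ}, X } (that is, 𝒜 plus ∅ and X).
Pass 1 (3 new):
  {β,δ}  = X∖{α,γ,ε,ζ}
  {α,β,γ,ε}  = X∖{δ,ζ}
  {α,γ,δ,ε,ζ}  = {δ,ζ} ∪ {α,γ,ε,ζ}
  (now 7)
Pass 2: +4 →
  {β}  = X∖{α,γ,δ,ε,ζ}
  {β,δ,ζ}  = {δ,ζ} ∪ {β,δ}
  {α,β,γ,δ,ε}  = {α,β,γ,ε} ∪ {β,δ}
  {α,β,γ,ε,ζ}  = {α,γ,ε,ζ} ∪ {α,β,γ,ε}
  (now 11)
Pass 3 (3 new):
  {δ}  = X∖{α,β,γ,ε,ζ}
  {ζ}  = X∖{α,β,γ,δ,ε}
  {α,γ,ε}  = X∖{β,δ,ζ}
  (now 14)
Pass 4: 2 new —
  {β,ζ}  = {β} ∪ {ζ}
  {α,γ,δ,ε}  = {δ} ∪ {α,γ,ε}
  (now 16)
Pass 5: closed — nothing new.

|σ(𝒜)| = 16.  σ(𝒜) = { ∅, {β}, {δ}, {ζ}, {β,δ}, {β,ζ}, {δ,ζ}, {α,γ,ε}, {β,δ,ζ}, {α,β,γ,ε}, {α,γ,δ,ε}, {α,γ,ε,ζ}, {α,β,γ,δ,ε}, {α,β,γ,ε,ζ}, {α,γ,δ,ε,ζ}, X }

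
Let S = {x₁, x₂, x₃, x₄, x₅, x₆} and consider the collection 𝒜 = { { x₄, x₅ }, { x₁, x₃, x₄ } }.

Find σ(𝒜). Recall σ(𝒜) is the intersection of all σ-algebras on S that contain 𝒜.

Initial family (4 sets): { ∅, { x₄, x₅ }, { x₁, x₃, x₄ }, S }.
Round 1 adds 3:
  { x₂, x₅, x₆ }  = ᶜ of { x₁, x₃, x₄ }
  { x₁, x₂, x₃, x₆ }  = ᶜ of { x₄, x₅ }
  { x₁, x₃, x₄, x₅ }  = { x₄, x₅ } ∪ { x₁, x₃, x₄ }
  |family| = 7
Round 2: +4 →
  { x₂, x₆ }  = ᶜ of { x₁, x₃, x₄, x₅ }
  { x₂, x₄, x₅, x₆ }  = { x₄, x₅ } ∪ { x₂, x₅, x₆ }
  { x₁, x₂, x₃, x₄, x₆ }  = { x₁, x₃, x₄ } ∪ { x₁, x₂, x₃, x₆ }
  { x₁, x₂, x₃, x₅, x₆ }  = { x₂, x₅, x₆ } ∪ { x₁, x₂, x₃, x₆ }
  |family| = 11
Round 3 (3 new):
  { x₄ }  = ᶜ of { x₁, x₂, x₃, x₅, x₆ }
  { x₅ }  = ᶜ of { x₁, x₂, x₃, x₄, x₆ }
  { x₁, x₃ }  = ᶜ of { x₂, x₄, x₅, x₆ }
  |family| = 14
Round 4: 2 new —
  { x₁, x₃, x₅ }  = { x₁, x₃ } ∪ { x₅ }
  { x₂, x₄, x₆ }  = { x₄ } ∪ { x₂, x₆ }
  |family| = 16
Round 5 adds nothing — fixpoint reached.

Hence σ(𝒜) has 16 members: { ∅, { x₄ }, { x₅ }, { x₁, x₃ }, { x₂, x₆ }, { x₄, x₅ }, { x₁, x₃, x₄ }, { x₁, x₃, x₅ }, { x₂, x₄, x₆ }, { x₂, x₅, x₆ }, { x₁, x₂, x₃, x₆ }, { x₁, x₃, x₄, x₅ }, { x₂, x₄, x₅, x₆ }, { x₁, x₂, x₃, x₄, x₆ }, { x₁, x₂, x₃, x₅, x₆ }, S }.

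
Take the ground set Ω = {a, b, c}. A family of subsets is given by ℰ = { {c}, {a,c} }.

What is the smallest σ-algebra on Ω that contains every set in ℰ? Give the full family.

Initial family (4 sets): { ∅, {c}, {a,c}, Ω }.
Pass 1 (2 new):
  {b}  = ᶜ of {a,c}
  {a,b}  = ᶜ of {c}
  (now 6)
Pass 2 (1 new):
  {b,c}  = {c} ∪ {b}
  (now 7)
Pass 3. New:
  {a}  = ᶜ of {b,c}
  (now 8)
Pass 4 adds nothing — fixpoint reached.

Therefore σ(ℰ) = { ∅, {a}, {b}, {c}, {a,b}, {a,c}, {b,c}, Ω } (|σ(ℰ)| = 8).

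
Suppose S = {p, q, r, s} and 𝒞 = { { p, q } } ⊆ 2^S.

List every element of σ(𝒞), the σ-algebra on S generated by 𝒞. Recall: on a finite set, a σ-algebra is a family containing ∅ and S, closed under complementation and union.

Start: 𝒞 ∪ {∅, S} = { {}, { p, q }, S }.
Pass 1 (1 new):
  { r, s }  = { p, q }ᶜ
  (now 4)
Pass 2: already closed under ᶜ and ∪.

σ(𝒞) = { {}, { p, q }, { r, s }, S }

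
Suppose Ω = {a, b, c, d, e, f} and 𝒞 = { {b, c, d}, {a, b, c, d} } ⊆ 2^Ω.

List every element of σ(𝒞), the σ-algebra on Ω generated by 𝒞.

σ(𝒞) = { {}, {a}, {e, f}, {a, e, f}, {b, c, d}, {a, b, c, d}, {b, c, d, e, f}, Ω }

Working:
Initial family (4 sets): { {}, {b, c, d}, {a, b, c, d}, Ω }.
Round 1. New:
  {e, f}  = ᶜ of {a, b, c, d}
  {a, e, f}  = ᶜ of {b, c, d}
Round 2. New:
  {b, c, d, e, f}  = {b, c, d} ∪ {e, f}
Round 3. New:
  {a}  = ᶜ of {b, c, d, e, f}
Round 4 adds nothing — fixpoint reached.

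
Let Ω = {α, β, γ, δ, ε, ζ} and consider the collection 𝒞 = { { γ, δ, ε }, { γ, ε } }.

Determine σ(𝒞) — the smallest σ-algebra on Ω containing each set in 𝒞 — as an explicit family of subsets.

Start: 𝒞 ∪ {∅, Ω} = { ∅, { γ, ε }, { γ, δ, ε }, Ω }.
Round 1 (2 new):
  { α, β, ζ }  = Ω∖{ γ, δ, ε }
  { α, β, δ, ζ }  = Ω∖{ γ, ε }
  [6 total]
Round 2. New:
  { α, β, γ, ε, ζ }  = { γ, ε } ∪ { α, β, ζ }
  [7 total]
Round 3: 1 new —
  { δ }  = Ω∖{ α, β, γ, ε, ζ }
  [8 total]
Round 4: stable.

σ(𝒞) = { ∅, { δ }, { γ, ε }, { α, β, ζ }, { γ, δ, ε }, { α, β, δ, ζ }, { α, β, γ, ε, ζ }, Ω }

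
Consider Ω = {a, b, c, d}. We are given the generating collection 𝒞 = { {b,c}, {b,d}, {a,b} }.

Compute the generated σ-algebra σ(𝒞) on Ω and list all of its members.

Start: 𝒞 ∪ {∅, Ω} = { {}, {a,b}, {b,c}, {b,d}, Ω }.
Step 1: +6 →
  {a,c}  = complement {b,d}
  {a,d}  = complement {b,c}
  {c,d}  = complement {a,b}
  {a,b,c}  = {b,c} ∪ {a,b}
  {a,b,d}  = {a,b} ∪ {b,d}
  {b,c,d}  = {b,c} ∪ {b,d}
  (now 11)
Step 2: +4 →
  {a}  = complement {b,c,d}
  {c}  = complement {a,b,d}
  {d}  = complement {a,b,c}
  {a,c,d}  = {c,d} ∪ {a,d}
  (now 15)
Step 3 adds 1:
  {b}  = complement {a,c,d}
  (now 16)
After Step 4 the family is unchanged; done.

σ(𝒞) = { {}, {a}, {b}, {c}, {d}, {a,b}, {a,c}, {a,d}, {b,c}, {b,d}, {c,d}, {a,b,c}, {a,b,d}, {a,c,d}, {b,c,d}, Ω }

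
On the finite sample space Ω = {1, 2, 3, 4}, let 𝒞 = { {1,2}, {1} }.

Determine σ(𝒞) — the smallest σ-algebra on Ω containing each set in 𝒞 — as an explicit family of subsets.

σ(𝒞) (8 sets): { {}, {1}, {2}, {1,2}, {3,4}, {1,3,4}, {2,3,4}, Ω }

Working:
Initial family (4 sets): { {}, {1}, {1,2}, Ω }.
Pass 1. New:
  {3,4}  = complement {1,2}
  {2,3,4}  = complement {1}
  — 6 sets.
Pass 2: 1 new —
  {1,3,4}  = {3,4} ∪ {1}
  — 7 sets.
Pass 3 adds 1:
  {2}  = complement {1,3,4}
  — 8 sets.
Pass 4: already closed under ᶜ and ∪.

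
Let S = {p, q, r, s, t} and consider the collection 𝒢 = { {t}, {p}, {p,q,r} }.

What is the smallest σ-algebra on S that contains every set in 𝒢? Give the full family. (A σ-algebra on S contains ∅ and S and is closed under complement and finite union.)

σ(𝒢) (16 sets): { {}, {p}, {s}, {t}, {p,s}, {p,t}, {q,r}, {s,t}, {p,q,r}, {p,s,t}, {q,r,s}, {q,r,t}, {p,q,r,s}, {p,q,r,t}, {q,r,s,t}, S }

Trace:
Begin from { {}, {p}, {t}, {p,q,r}, S } (that is, 𝒢 plus ∅ and S).
Iteration 1: 5 new —
  {p,t}  = {t} ∪ {p}
  {s,t}  = S∖{p,q,r}
  {p,q,r,s}  = S∖{t}
  {p,q,r,t}  = {p,q,r} ∪ {t}
  {q,r,s,t}  = S∖{p}
Iteration 2: 3 new —
  {s}  = S∖{p,q,r,t}
  {p,s,t}  = {s,t} ∪ {p,t}
  {q,r,s}  = S∖{p,t}
Iteration 3: 2 new —
  {p,s}  = {s} ∪ {p}
  {q,r}  = S∖{p,s,t}
Iteration 4 (1 new):
  {q,r,t}  = S∖{p,s}
Iteration 5: stable.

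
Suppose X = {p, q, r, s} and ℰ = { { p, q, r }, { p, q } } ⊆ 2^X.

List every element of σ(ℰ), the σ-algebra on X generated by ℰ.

Answer: σ(ℰ) = { ∅, { r }, { s }, { p, q }, { r, s }, { p, q, r }, { p, q, s }, X }

Derivation:
Begin from { ∅, { p, q }, { p, q, r }, X } (that is, ℰ plus ∅ and X).
Pass 1 (2 new):
  { s }  = ᶜ of { p, q, r }
  { r, s }  = ᶜ of { p, q }
Pass 2: 1 new —
  { p, q, s }  = { p, q } ∪ { s }
Pass 3 adds 1:
  { r }  = ᶜ of { p, q, s }
Pass 4: stable.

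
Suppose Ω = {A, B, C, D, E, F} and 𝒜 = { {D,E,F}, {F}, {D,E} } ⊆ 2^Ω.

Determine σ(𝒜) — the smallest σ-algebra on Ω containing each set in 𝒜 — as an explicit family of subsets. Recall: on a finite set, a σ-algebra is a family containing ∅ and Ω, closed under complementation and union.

|σ(𝒜)| = 8.  σ(𝒜) = { {}, {F}, {D,E}, {A,B,C}, {D,E,F}, {A,B,C,F}, {A,B,C,D,E}, Ω }

Derivation:
Begin from { {}, {F}, {D,E}, {D,E,F}, Ω } (that is, 𝒜 plus ∅ and Ω).
Step 1 (3 new):
  {A,B,C}  = Ω∖{D,E,F}
  {A,B,C,F}  = Ω∖{D,E}
  {A,B,C,D,E}  = Ω∖{F}
  (now 8)
Step 2: already closed under ᶜ and ∪.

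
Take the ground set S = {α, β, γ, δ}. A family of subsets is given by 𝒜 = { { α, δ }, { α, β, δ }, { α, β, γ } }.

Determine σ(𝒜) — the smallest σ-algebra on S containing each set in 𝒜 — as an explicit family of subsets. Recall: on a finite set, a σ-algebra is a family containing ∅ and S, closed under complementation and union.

Begin from { ∅, { α, δ }, { α, β, γ }, { α, β, δ }, S } (that is, 𝒜 plus ∅ and S).
Pass 1: +3 →
  { γ }  = ᶜ of { α, β, δ }
  { δ }  = ᶜ of { α, β, γ }
  { β, γ }  = ᶜ of { α, δ }
  |family| = 8
Pass 2 (3 new):
  { γ, δ }  = { δ } ∪ { γ }
  { α, γ, δ }  = { γ } ∪ { α, δ }
  { β, γ, δ }  = { δ } ∪ { β, γ }
  |family| = 11
Pass 3: +3 →
  { α }  = ᶜ of { β, γ, δ }
  { β }  = ᶜ of { α, γ, δ }
  { α, β }  = ᶜ of { γ, δ }
  |family| = 14
Pass 4. New:
  { α, γ }  = { γ } ∪ { α }
  { β, δ }  = { δ } ∪ { β }
  |family| = 16
Pass 5: closed — nothing new.

Hence σ(𝒜) has 16 members: { ∅, { α }, { β }, { γ }, { δ }, { α, β }, { α, γ }, { α, δ }, { β, γ }, { β, δ }, { γ, δ }, { α, β, γ }, { α, β, δ }, { α, γ, δ }, { β, γ, δ }, S }.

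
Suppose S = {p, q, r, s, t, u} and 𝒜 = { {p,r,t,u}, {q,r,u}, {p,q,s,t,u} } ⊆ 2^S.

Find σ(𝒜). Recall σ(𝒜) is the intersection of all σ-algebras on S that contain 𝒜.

σ(𝒜) (32 sets): { {}, {q}, {r}, {s}, {u}, {p,t}, {q,r}, {q,s}, {q,u}, {r,s}, {r,u}, {s,u}, {p,q,t}, {p,r,t}, {p,s,t}, {p,t,u}, {q,r,s}, {q,r,u}, {q,s,u}, {r,s,u}, {p,q,r,t}, {p,q,s,t}, {p,q,t,u}, {p,r,s,t}, {p,r,t,u}, {p,s,t,u}, {q,r,s,u}, {p,q,r,s,t}, {p,q,r,t,u}, {p,q,s,t,u}, {p,r,s,t,u}, S }

Working:
Start: 𝒜 ∪ {∅, S} = { {}, {q,r,u}, {p,r,t,u}, {p,q,s,t,u}, S }.
Pass 1. New:
  {r}  = S∖{p,q,s,t,u}
  {q,s}  = S∖{p,r,t,u}
  {p,s,t}  = S∖{q,r,u}
  {p,q,r,t,u}  = {p,r,t,u} ∪ {q,r,u}
  [9 total]
Pass 2 (6 new):
  {s}  = S∖{p,q,r,t,u}
  {q,r,s}  = {r} ∪ {q,s}
  {p,q,s,t}  = {p,s,t} ∪ {q,s}
  {p,r,s,t}  = {p,s,t} ∪ {r}
  {q,r,s,u}  = {q,r,u} ∪ {q,s}
  {p,r,s,t,u}  = {p,r,t,u} ∪ {p,s,t}
  [15 total]
Pass 3: +7 →
  {q}  = S∖{p,r,s,t,u}
  {p,t}  = S∖{q,r,s,u}
  {q,u}  = S∖{p,r,s,t}
  {r,s}  = {r} ∪ {s}
  {r,u}  = S∖{p,q,s,t}
  {p,t,u}  = S∖{q,r,s}
  {p,q,r,s,t}  = {p,s,t} ∪ {q,r,s}
  [22 total]
Pass 4. New:
  {u}  = S∖{p,q,r,s,t}
  {q,r}  = {q} ∪ {r}
  {p,q,t}  = {q} ∪ {p,t}
  {p,r,t}  = {p,t} ∪ {r}
  {q,s,u}  = {q,s} ∪ {q,u}
  {r,s,u}  = {r,s} ∪ {r,u}
  {p,q,t,u}  = S∖{r,s}
  {p,s,t,u}  = {p,t,u} ∪ {p,s,t}
  [30 total]
Pass 5 adds 2:
  {s,u}  = {u} ∪ {s}
  {p,q,r,t}  = {q} ∪ {p,r,t}
  [32 total]
Pass 6: already closed under ᶜ and ∪.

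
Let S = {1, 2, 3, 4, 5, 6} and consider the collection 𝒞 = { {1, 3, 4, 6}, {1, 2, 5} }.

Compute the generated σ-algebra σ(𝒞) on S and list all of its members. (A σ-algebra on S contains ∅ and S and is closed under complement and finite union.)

Begin from { {}, {1, 2, 5}, {1, 3, 4, 6}, S } (that is, 𝒞 plus ∅ and S).
Iteration 1 adds 2:
  {2, 5}  = S∖{1, 3, 4, 6}
  {3, 4, 6}  = S∖{1, 2, 5}
  [6 total]
Iteration 2 adds 1:
  {2, 3, 4, 5, 6}  = {2, 5} ∪ {3, 4, 6}
  [7 total]
Iteration 3. New:
  {1}  = S∖{2, 3, 4, 5, 6}
  [8 total]
Iteration 4: no new sets; the family is a σ-algebra.

Therefore σ(𝒞) = { {}, {1}, {2, 5}, {1, 2, 5}, {3, 4, 6}, {1, 3, 4, 6}, {2, 3, 4, 5, 6}, S } (|σ(𝒞)| = 8).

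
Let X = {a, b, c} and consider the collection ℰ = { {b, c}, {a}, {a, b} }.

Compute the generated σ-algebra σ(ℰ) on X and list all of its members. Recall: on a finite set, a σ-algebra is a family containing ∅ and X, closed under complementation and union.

Seed the family with ℰ together with ∅ and X: { {}, {a}, {a, b}, {b, c}, X }.
Pass 1: 1 new —
  {c}  = {a, b}ᶜ
  [6 total]
Pass 2 adds 1:
  {a, c}  = {c} ∪ {a}
  [7 total]
Pass 3 adds 1:
  {b}  = {a, c}ᶜ
  [8 total]
Pass 4: already closed under ᶜ and ∪.

|σ(ℰ)| = 8.  σ(ℰ) = { {}, {a}, {b}, {c}, {a, b}, {a, c}, {b, c}, X }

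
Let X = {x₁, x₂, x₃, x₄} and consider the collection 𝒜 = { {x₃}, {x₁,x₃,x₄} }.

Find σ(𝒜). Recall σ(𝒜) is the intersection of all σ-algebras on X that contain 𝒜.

Start: 𝒜 ∪ {∅, X} = { {}, {x₃}, {x₁,x₃,x₄}, X }.
Step 1: +2 →
  {x₂}  = X∖{x₁,x₃,x₄}
  {x₁,x₂,x₄}  = X∖{x₃}
  [6 total]
Step 2: +1 →
  {x₂,x₃}  = {x₃} ∪ {x₂}
  [7 total]
Step 3: +1 →
  {x₁,x₄}  = X∖{x₂,x₃}
  [8 total]
After Step 4 the family is unchanged; done.

Therefore σ(𝒜) = { {}, {x₂}, {x₃}, {x₁,x₄}, {x₂,x₃}, {x₁,x₂,x₄}, {x₁,x₃,x₄}, X } (|σ(𝒜)| = 8).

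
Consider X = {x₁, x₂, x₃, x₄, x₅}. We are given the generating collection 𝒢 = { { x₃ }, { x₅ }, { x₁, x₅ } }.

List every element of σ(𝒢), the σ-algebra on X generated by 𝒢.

σ(𝒢) (16 sets): { {}, { x₁ }, { x₃ }, { x₅ }, { x₁, x₃ }, { x₁, x₅ }, { x₂, x₄ }, { x₃, x₅ }, { x₁, x₂, x₄ }, { x₁, x₃, x₅ }, { x₂, x₃, x₄ }, { x₂, x₄, x₅ }, { x₁, x₂, x₃, x₄ }, { x₁, x₂, x₄, x₅ }, { x₂, x₃, x₄, x₅ }, X }

Working:
Seed the family with 𝒢 together with ∅ and X: { {}, { x₃ }, { x₅ }, { x₁, x₅ }, X }.
Iteration 1: +5 →
  { x₃, x₅ }  = { x₃ } ∪ { x₅ }
  { x₁, x₃, x₅ }  = { x₃ } ∪ { x₁, x₅ }
  { x₂, x₃, x₄ }  = complement { x₁, x₅ }
  { x₁, x₂, x₃, x₄ }  = complement { x₅ }
  { x₁, x₂, x₄, x₅ }  = complement { x₃ }
  — 10 sets.
Iteration 2: 3 new —
  { x₂, x₄ }  = complement { x₁, x₃, x₅ }
  { x₁, x₂, x₄ }  = complement { x₃, x₅ }
  { x₂, x₃, x₄, x₅ }  = { x₂, x₃, x₄ } ∪ { x₅ }
  — 13 sets.
Iteration 3: 2 new —
  { x₁ }  = complement { x₂, x₃, x₄, x₅ }
  { x₂, x₄, x₅ }  = { x₂, x₄ } ∪ { x₅ }
  — 15 sets.
Iteration 4: 1 new —
  { x₁, x₃ }  = complement { x₂, x₄, x₅ }
  — 16 sets.
Iteration 5 adds nothing — fixpoint reached.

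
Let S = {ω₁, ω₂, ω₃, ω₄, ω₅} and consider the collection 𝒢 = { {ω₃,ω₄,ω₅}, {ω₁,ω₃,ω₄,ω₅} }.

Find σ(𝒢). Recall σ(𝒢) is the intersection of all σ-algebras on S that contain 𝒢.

Answer: σ(𝒢) = { {}, {ω₁}, {ω₂}, {ω₁,ω₂}, {ω₃,ω₄,ω₅}, {ω₁,ω₃,ω₄,ω₅}, {ω₂,ω₃,ω₄,ω₅}, S }

Check:
Begin from { {}, {ω₃,ω₄,ω₅}, {ω₁,ω₃,ω₄,ω₅}, S } (that is, 𝒢 plus ∅ and S).
Pass 1 (2 new):
  {ω₂}  = S∖{ω₁,ω₃,ω₄,ω₅}
  {ω₁,ω₂}  = S∖{ω₃,ω₄,ω₅}
Pass 2. New:
  {ω₂,ω₃,ω₄,ω₅}  = {ω₃,ω₄,ω₅} ∪ {ω₂}
Pass 3: 1 new —
  {ω₁}  = S∖{ω₂,ω₃,ω₄,ω₅}
Pass 4: already closed under ᶜ and ∪.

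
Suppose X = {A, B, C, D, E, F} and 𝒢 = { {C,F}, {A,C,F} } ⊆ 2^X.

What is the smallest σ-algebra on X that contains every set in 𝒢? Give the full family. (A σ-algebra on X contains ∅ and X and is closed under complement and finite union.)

σ(𝒢) (8 sets): { {}, {A}, {C,F}, {A,C,F}, {B,D,E}, {A,B,D,E}, {B,C,D,E,F}, X }

Trace:
Seed the family with 𝒢 together with ∅ and X: { {}, {C,F}, {A,C,F}, X }.
Step 1: +2 →
  {B,D,E}  = {A,C,F}ᶜ
  {A,B,D,E}  = {C,F}ᶜ
  (now 6)
Step 2. New:
  {B,C,D,E,F}  = {C,F} ∪ {B,D,E}
  (now 7)
Step 3 (1 new):
  {A}  = {B,C,D,E,F}ᶜ
  (now 8)
Step 4 adds nothing — fixpoint reached.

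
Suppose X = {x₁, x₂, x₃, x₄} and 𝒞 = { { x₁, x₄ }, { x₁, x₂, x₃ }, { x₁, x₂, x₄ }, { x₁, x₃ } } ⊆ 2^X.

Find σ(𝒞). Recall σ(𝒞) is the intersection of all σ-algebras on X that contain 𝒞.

Seed the family with 𝒞 together with ∅ and X: { {}, { x₁, x₃ }, { x₁, x₄ }, { x₁, x₂, x₃ }, { x₁, x₂, x₄ }, X }.
Round 1 (5 new):
  { x₃ }  = X∖{ x₁, x₂, x₄ }
  { x₄ }  = X∖{ x₁, x₂, x₃ }
  { x₂, x₃ }  = X∖{ x₁, x₄ }
  { x₂, x₄ }  = X∖{ x₁, x₃ }
  { x₁, x₃, x₄ }  = { x₁, x₄ } ∪ { x₁, x₃ }
  — 11 sets.
Round 2: +3 →
  { x₂ }  = X∖{ x₁, x₃, x₄ }
  { x₃, x₄ }  = { x₃ } ∪ { x₄ }
  { x₂, x₃, x₄ }  = { x₃ } ∪ { x₂, x₄ }
  — 14 sets.
Round 3 adds 2:
  { x₁ }  = X∖{ x₂, x₃, x₄ }
  { x₁, x₂ }  = X∖{ x₃, x₄ }
  — 16 sets.
Round 4: already closed under ᶜ and ∪.

σ(𝒞) = { {}, { x₁ }, { x₂ }, { x₃ }, { x₄ }, { x₁, x₂ }, { x₁, x₃ }, { x₁, x₄ }, { x₂, x₃ }, { x₂, x₄ }, { x₃, x₄ }, { x₁, x₂, x₃ }, { x₁, x₂, x₄ }, { x₁, x₃, x₄ }, { x₂, x₃, x₄ }, X }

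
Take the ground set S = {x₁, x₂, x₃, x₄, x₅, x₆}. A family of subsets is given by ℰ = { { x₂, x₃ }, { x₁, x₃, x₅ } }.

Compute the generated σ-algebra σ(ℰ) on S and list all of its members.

Start: ℰ ∪ {∅, S} = { {}, { x₂, x₃ }, { x₁, x₃, x₅ }, S }.
Round 1: 3 new —
  { x₂, x₄, x₆ }  = ᶜ of { x₁, x₃, x₅ }
  { x₁, x₂, x₃, x₅ }  = { x₁, x₃, x₅ } ∪ { x₂, x₃ }
  { x₁, x₄, x₅, x₆ }  = ᶜ of { x₂, x₃ }
  [7 total]
Round 2: 4 new —
  { x₄, x₆ }  = ᶜ of { x₁, x₂, x₃, x₅ }
  { x₂, x₃, x₄, x₆ }  = { x₂, x₄, x₆ } ∪ { x₂, x₃ }
  { x₁, x₂, x₄, x₅, x₆ }  = { x₂, x₄, x₆ } ∪ { x₁, x₄, x₅, x₆ }
  { x₁, x₃, x₄, x₅, x₆ }  = { x₁, x₃, x₅ } ∪ { x₁, x₄, x₅, x₆ }
  [11 total]
Round 3: 3 new —
  { x₂ }  = ᶜ of { x₁, x₃, x₄, x₅, x₆ }
  { x₃ }  = ᶜ of { x₁, x₂, x₄, x₅, x₆ }
  { x₁, x₅ }  = ᶜ of { x₂, x₃, x₄, x₆ }
  [14 total]
Round 4 (2 new):
  { x₁, x₂, x₅ }  = { x₁, x₅ } ∪ { x₂ }
  { x₃, x₄, x₆ }  = { x₃ } ∪ { x₄, x₆ }
  [16 total]
Round 5 adds nothing — fixpoint reached.

σ(ℰ) = { {}, { x₂ }, { x₃ }, { x₁, x₅ }, { x₂, x₃ }, { x₄, x₆ }, { x₁, x₂, x₅ }, { x₁, x₃, x₅ }, { x₂, x₄, x₆ }, { x₃, x₄, x₆ }, { x₁, x₂, x₃, x₅ }, { x₁, x₄, x₅, x₆ }, { x₂, x₃, x₄, x₆ }, { x₁, x₂, x₄, x₅, x₆ }, { x₁, x₃, x₄, x₅, x₆ }, S }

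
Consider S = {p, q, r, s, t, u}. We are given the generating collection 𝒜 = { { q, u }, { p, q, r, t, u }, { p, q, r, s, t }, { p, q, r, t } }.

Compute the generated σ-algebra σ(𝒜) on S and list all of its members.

Answer: σ(𝒜) = { {  }, { q }, { s }, { u }, { q, s }, { q, u }, { s, u }, { p, r, t }, { q, s, u }, { p, q, r, t }, { p, r, s, t }, { p, r, t, u }, { p, q, r, s, t }, { p, q, r, t, u }, { p, r, s, t, u }, S }

Derivation:
Take S₀ = 𝒜 ∪ {∅, S} = { {  }, { q, u }, { p, q, r, t }, { p, q, r, s, t }, { p, q, r, t, u }, S }.
Iteration 1: 4 new —
  { s }  = ᶜ of { p, q, r, t, u }
  { u }  = ᶜ of { p, q, r, s, t }
  { s, u }  = ᶜ of { p, q, r, t }
  { p, r, s, t }  = ᶜ of { q, u }
Iteration 2 adds 2:
  { q, s, u }  = { q, u } ∪ { s }
  { p, r, s, t, u }  = { u } ∪ { p, r, s, t }
Iteration 3 (2 new):
  { q }  = ᶜ of { p, r, s, t, u }
  { p, r, t }  = ᶜ of { q, s, u }
Iteration 4 (2 new):
  { q, s }  = { s } ∪ { q }
  { p, r, t, u }  = { p, r, t } ∪ { u }
Iteration 5: already closed under ᶜ and ∪.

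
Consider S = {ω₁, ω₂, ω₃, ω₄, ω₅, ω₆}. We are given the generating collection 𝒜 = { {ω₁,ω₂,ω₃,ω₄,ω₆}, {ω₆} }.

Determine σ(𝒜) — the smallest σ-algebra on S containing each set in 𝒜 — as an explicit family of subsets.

|σ(𝒜)| = 8.  σ(𝒜) = { {}, {ω₅}, {ω₆}, {ω₅,ω₆}, {ω₁,ω₂,ω₃,ω₄}, {ω₁,ω₂,ω₃,ω₄,ω₅}, {ω₁,ω₂,ω₃,ω₄,ω₆}, S }

Trace:
Seed the family with 𝒜 together with ∅ and S: { {}, {ω₆}, {ω₁,ω₂,ω₃,ω₄,ω₆}, S }.
Pass 1: 2 new —
  {ω₅}  = ᶜ of {ω₁,ω₂,ω₃,ω₄,ω₆}
  {ω₁,ω₂,ω₃,ω₄,ω₅}  = ᶜ of {ω₆}
Pass 2: +1 →
  {ω₅,ω₆}  = {ω₅} ∪ {ω₆}
Pass 3. New:
  {ω₁,ω₂,ω₃,ω₄}  = ᶜ of {ω₅,ω₆}
Pass 4: no new sets; the family is a σ-algebra.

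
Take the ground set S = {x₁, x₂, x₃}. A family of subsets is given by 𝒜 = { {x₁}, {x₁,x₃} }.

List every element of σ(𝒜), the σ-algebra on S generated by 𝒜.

σ(𝒜) = { ∅, {x₁}, {x₂}, {x₃}, {x₁,x₂}, {x₁,x₃}, {x₂,x₃}, S }

Working:
Take S₀ = 𝒜 ∪ {∅, S} = { ∅, {x₁}, {x₁,x₃}, S }.
Round 1. New:
  {x₂}  = {x₁,x₃}ᶜ
  {x₂,x₃}  = {x₁}ᶜ
  [6 total]
Round 2 (1 new):
  {x₁,x₂}  = {x₂} ∪ {x₁}
  [7 total]
Round 3: 1 new —
  {x₃}  = {x₁,x₂}ᶜ
  [8 total]
Round 4 adds nothing — fixpoint reached.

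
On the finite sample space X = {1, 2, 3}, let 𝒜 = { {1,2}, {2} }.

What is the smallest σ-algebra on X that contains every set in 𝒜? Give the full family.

Take S₀ = 𝒜 ∪ {∅, X} = { {}, {2}, {1,2}, X }.
Iteration 1 (2 new):
  {3}  = {1,2}ᶜ
  {1,3}  = {2}ᶜ
Iteration 2: 1 new —
  {2,3}  = {3} ∪ {2}
Iteration 3. New:
  {1}  = {2,3}ᶜ
Iteration 4: stable.

|σ(𝒜)| = 8.  σ(𝒜) = { {}, {1}, {2}, {3}, {1,2}, {1,3}, {2,3}, X }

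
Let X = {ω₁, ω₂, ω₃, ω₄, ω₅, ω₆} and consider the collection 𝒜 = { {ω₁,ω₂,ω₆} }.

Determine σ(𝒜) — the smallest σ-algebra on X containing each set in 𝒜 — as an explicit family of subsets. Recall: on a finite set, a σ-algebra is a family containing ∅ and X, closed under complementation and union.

Answer: σ(𝒜) = { {}, {ω₁,ω₂,ω₆}, {ω₃,ω₄,ω₅}, X }

Check:
Begin from { {}, {ω₁,ω₂,ω₆}, X } (that is, 𝒜 plus ∅ and X).
Round 1. New:
  {ω₃,ω₄,ω₅}  = complement {ω₁,ω₂,ω₆}
  |family| = 4
Round 2: already closed under ᶜ and ∪.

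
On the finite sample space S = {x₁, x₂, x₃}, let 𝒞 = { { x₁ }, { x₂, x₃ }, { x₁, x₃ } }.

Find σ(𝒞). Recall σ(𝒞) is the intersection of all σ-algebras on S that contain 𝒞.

Begin from { {}, { x₁ }, { x₁, x₃ }, { x₂, x₃ }, S } (that is, 𝒞 plus ∅ and S).
Iteration 1: +1 →
  { x₂ }  = { x₁, x₃ }ᶜ
  |family| = 6
Iteration 2: +1 →
  { x₁, x₂ }  = { x₂ } ∪ { x₁ }
  |family| = 7
Iteration 3: 1 new —
  { x₃ }  = { x₁, x₂ }ᶜ
  |family| = 8
Iteration 4: no new sets; the family is a σ-algebra.

σ(𝒞) = { {}, { x₁ }, { x₂ }, { x₃ }, { x₁, x₂ }, { x₁, x₃ }, { x₂, x₃ }, S }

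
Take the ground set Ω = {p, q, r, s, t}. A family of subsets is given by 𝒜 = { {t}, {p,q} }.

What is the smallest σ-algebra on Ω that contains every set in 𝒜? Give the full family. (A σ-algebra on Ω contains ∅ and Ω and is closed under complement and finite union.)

Start: 𝒜 ∪ {∅, Ω} = { {}, {t}, {p,q}, Ω }.
Pass 1: +3 →
  {p,q,t}  = {p,q} ∪ {t}
  {r,s,t}  = ᶜ of {p,q}
  {p,q,r,s}  = ᶜ of {t}
  (now 7)
Pass 2 adds 1:
  {r,s}  = ᶜ of {p,q,t}
  (now 8)
Pass 3 adds nothing — fixpoint reached.

Hence σ(𝒜) has 8 members: { {}, {t}, {p,q}, {r,s}, {p,q,t}, {r,s,t}, {p,q,r,s}, Ω }.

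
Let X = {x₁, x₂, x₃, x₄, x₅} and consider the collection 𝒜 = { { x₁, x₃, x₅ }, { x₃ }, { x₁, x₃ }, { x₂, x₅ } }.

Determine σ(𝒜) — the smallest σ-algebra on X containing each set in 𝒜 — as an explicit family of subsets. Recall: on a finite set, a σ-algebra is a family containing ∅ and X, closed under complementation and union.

Answer: σ(𝒜) = { ∅, { x₁ }, { x₂ }, { x₃ }, { x₄ }, { x₅ }, { x₁, x₂ }, { x₁, x₃ }, { x₁, x₄ }, { x₁, x₅ }, { x₂, x₃ }, { x₂, x₄ }, { x₂, x₅ }, { x₃, x₄ }, { x₃, x₅ }, { x₄, x₅ }, { x₁, x₂, x₃ }, { x₁, x₂, x₄ }, { x₁, x₂, x₅ }, { x₁, x₃, x₄ }, { x₁, x₃, x₅ }, { x₁, x₄, x₅ }, { x₂, x₃, x₄ }, { x₂, x₃, x₅ }, { x₂, x₄, x₅ }, { x₃, x₄, x₅ }, { x₁, x₂, x₃, x₄ }, { x₁, x₂, x₃, x₅ }, { x₁, x₂, x₄, x₅ }, { x₁, x₃, x₄, x₅ }, { x₂, x₃, x₄, x₅ }, X }

Trace:
Start: 𝒜 ∪ {∅, X} = { ∅, { x₃ }, { x₁, x₃ }, { x₂, x₅ }, { x₁, x₃, x₅ }, X }.
Round 1. New:
  { x₂, x₄ }  = ᶜ of { x₁, x₃, x₅ }
  { x₁, x₃, x₄ }  = ᶜ of { x₂, x₅ }
  { x₂, x₃, x₅ }  = { x₃ } ∪ { x₂, x₅ }
  { x₂, x₄, x₅ }  = ᶜ of { x₁, x₃ }
  { x₁, x₂, x₃, x₅ }  = { x₂, x₅ } ∪ { x₁, x₃ }
  { x₁, x₂, x₄, x₅ }  = ᶜ of { x₃ }
  [12 total]
Round 2 (6 new):
  { x₄ }  = ᶜ of { x₁, x₂, x₃, x₅ }
  { x₁, x₄ }  = ᶜ of { x₂, x₃, x₅ }
  { x₂, x₃, x₄ }  = { x₃ } ∪ { x₂, x₄ }
  { x₁, x₂, x₃, x₄ }  = { x₁, x₃, x₄ } ∪ { x₂, x₄ }
  { x₁, x₃, x₄, x₅ }  = { x₁, x₃, x₅ } ∪ { x₁, x₃, x₄ }
  { x₂, x₃, x₄, x₅ }  = { x₃ } ∪ { x₂, x₄, x₅ }
  [18 total]
Round 3: +6 →
  { x₁ }  = ᶜ of { x₂, x₃, x₄, x₅ }
  { x₂ }  = ᶜ of { x₁, x₃, x₄, x₅ }
  { x₅ }  = ᶜ of { x₁, x₂, x₃, x₄ }
  { x₁, x₅ }  = ᶜ of { x₂, x₃, x₄ }
  { x₃, x₄ }  = { x₃ } ∪ { x₄ }
  { x₁, x₂, x₄ }  = { x₁, x₄ } ∪ { x₂, x₄ }
  [24 total]
Round 4 adds 8:
  { x₁, x₂ }  = { x₂ } ∪ { x₁ }
  { x₂, x₃ }  = { x₂ } ∪ { x₃ }
  { x₃, x₅ }  = ᶜ of { x₁, x₂, x₄ }
  { x₄, x₅ }  = { x₅ } ∪ { x₄ }
  { x₁, x₂, x₃ }  = { x₂ } ∪ { x₁, x₃ }
  { x₁, x₂, x₅ }  = ᶜ of { x₃, x₄ }
  { x₁, x₄, x₅ }  = { x₅ } ∪ { x₁, x₄ }
  { x₃, x₄, x₅ }  = { x₃, x₄ } ∪ { x₅ }
  [32 total]
Round 5: closed — nothing new.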